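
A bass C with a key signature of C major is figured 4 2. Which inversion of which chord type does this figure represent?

seventh chord, third inversion

4 2 is shorthand for 6/4/2.
Intervals of 6/4/2 above the bass form a seventh chord; the bass is the seventh, so this is third inversion.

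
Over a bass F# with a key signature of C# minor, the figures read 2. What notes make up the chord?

F#, G#, B, D#

The written figures 2 are shorthand for 6/4/2: the 6/4 are implied.
A second above F# in this key is G#.
A fourth above F# in this key is B.
A sixth above F# in this key is D#.
Together with the bass F#, this spells G# minor seventh in third inversion.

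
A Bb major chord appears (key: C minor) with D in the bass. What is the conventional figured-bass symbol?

D is the third of Bb major, so the chord is in first inversion.
A triad in first inversion is figured 6/3, conventionally abbreviated 6.

6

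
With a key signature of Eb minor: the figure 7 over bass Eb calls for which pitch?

Db

Counting 6 letter steps above Eb lands on D; in Eb minor, that letter is Db.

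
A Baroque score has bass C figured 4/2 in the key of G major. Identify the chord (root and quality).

The figures 4/2 indicate a seventh chord in third inversion.
In third inversion the root lies a second above the bass: a second above C in G major is D.
The chord tones are C, D, F#, A, giving D dominant seventh.

D dominant seventh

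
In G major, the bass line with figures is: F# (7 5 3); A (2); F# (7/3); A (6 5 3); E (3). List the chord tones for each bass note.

F#, A, C, E | A, B, D, F# | F#, A, C, E | A, C, E, F# | E, G, B

F# (7/5/3): F#, A, C, E.
A (6/4/2): A, B, D, F#.
F# (7/5/3): F#, A, C, E.
A (6/5/3): A, C, E, F#.
E (5/3): E, G, B.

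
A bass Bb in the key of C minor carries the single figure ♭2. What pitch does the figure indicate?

Cb

Counting 1 letter step above Bb lands on C; in C minor, that letter is C.
The b2 figure lowers it a semitone, giving Cb.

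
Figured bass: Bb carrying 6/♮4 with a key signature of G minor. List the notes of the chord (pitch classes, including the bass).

A fourth above Bb in this key is Eb, made natural (E) by the ♮ figure.
A sixth above Bb in this key is G.
Together with the bass Bb, this spells E diminished in second inversion.

Bb, E, G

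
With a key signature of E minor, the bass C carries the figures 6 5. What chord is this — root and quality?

A minor seventh

The figures 6 5 indicate a seventh chord in first inversion.
In first inversion the root lies a sixth above the bass: a sixth above C in E minor is A.
The chord tones are C, E, G, A, giving A minor seventh.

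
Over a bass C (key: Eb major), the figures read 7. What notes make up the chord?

C, Eb, G, Bb

The written figures 7 are shorthand for 7/5/3: the 5/3 are implied.
A third above C in this key is Eb.
A fifth above C in this key is G.
A seventh above C in this key is Bb.
Together with the bass C, this spells C minor seventh in root position.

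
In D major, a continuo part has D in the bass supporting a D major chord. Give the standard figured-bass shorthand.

D is the root of D major, so the chord is in root position.
A triad in root position is figured 5/3, conventionally abbreviated (no figures — root-position triad).

no figures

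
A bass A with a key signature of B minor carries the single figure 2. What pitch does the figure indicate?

B

Counting 1 letter step above A lands on B; in B minor, that letter is B.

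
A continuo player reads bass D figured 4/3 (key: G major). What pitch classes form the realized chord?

D, F#, G, B

The written figures 4/3 are shorthand for 6/4/3: the 6 is implied.
A third above D in this key is F#.
A fourth above D in this key is G.
A sixth above D in this key is B.
Together with the bass D, this spells G major seventh in second inversion.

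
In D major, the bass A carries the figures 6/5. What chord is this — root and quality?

The figures 6/5 indicate a seventh chord in first inversion.
In first inversion the root lies a sixth above the bass: a sixth above A in D major is F#.
The chord tones are A, C#, E, F#, giving F# minor seventh.

F# minor seventh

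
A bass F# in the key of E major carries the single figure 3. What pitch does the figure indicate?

Counting 2 letter steps above F# lands on A; in E major, that letter is A.

A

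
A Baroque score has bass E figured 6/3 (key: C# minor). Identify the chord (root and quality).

C# minor

The figures 6/3 indicate a triad in first inversion.
In first inversion the root lies a sixth above the bass: a sixth above E in C# minor is C#.
The chord tones are E, G#, C#, giving C# minor.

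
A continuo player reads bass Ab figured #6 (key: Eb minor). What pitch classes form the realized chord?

Ab, Cb, F#

The written figures #6 are shorthand for 6/3: the 3 is implied.
A third above Ab in this key is Cb.
A sixth above Ab in this key is F, raised to F# by the sharp.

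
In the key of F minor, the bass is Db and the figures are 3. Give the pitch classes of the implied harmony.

Db, F, Ab

The written figures 3 are shorthand for 5/3: the 5 is implied.
A third above Db in this key is F.
A fifth above Db in this key is Ab.
Together with the bass Db, this spells Db major in root position.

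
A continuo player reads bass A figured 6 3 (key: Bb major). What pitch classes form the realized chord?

A, C, F

A third above A in this key is C.
A sixth above A in this key is F.
Together with the bass A, this spells F major in first inversion.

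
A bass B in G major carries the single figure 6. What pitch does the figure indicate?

G

Counting 5 letter steps above B lands on G; in G major, that letter is G.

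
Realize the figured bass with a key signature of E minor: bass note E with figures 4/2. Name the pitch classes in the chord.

The written figures 4/2 are shorthand for 6/4/2: the 6 is implied.
A second above E in this key is F#.
A fourth above E in this key is A.
A sixth above E in this key is C.
Together with the bass E, this spells F# half-diminished seventh in third inversion.

E, F#, A, C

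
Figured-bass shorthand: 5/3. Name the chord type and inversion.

Intervals of 5/3 above the bass form a triad; the bass is the root, so this is root position.

triad, root position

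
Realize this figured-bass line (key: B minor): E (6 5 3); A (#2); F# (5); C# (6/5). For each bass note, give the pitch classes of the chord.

E, G, B, C# | A, B#, D, F# | F#, A, C# | C#, E, G, A

E (6/5/3): E, G, B, C#.
A (6/4/#2): A, B#, D, F#.
F# (5/3): F#, A, C#.
C# (6/5/3): C#, E, G, A.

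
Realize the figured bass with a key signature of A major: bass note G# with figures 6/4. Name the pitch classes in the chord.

A fourth above G# in this key is C#.
A sixth above G# in this key is E.
Together with the bass G#, this spells C# minor in second inversion.

G#, C#, E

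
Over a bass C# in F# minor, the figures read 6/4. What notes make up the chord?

C#, F#, A

A fourth above C# in this key is F#.
A sixth above C# in this key is A.
Together with the bass C#, this spells F# minor in second inversion.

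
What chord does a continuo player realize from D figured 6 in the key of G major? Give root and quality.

B minor

The figures 6 indicate a triad in first inversion.
In first inversion the root lies a sixth above the bass: a sixth above D in G major is B.
The chord tones are D, F#, B, giving B minor.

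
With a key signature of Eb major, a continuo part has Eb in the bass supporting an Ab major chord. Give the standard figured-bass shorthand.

6/4

Eb is the fifth of Ab major, so the chord is in second inversion.
A triad in second inversion is figured 6/4, conventionally abbreviated 6/4.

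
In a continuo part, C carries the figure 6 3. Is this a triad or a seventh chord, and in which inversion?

triad, first inversion

Intervals of 6/3 above the bass form a triad; the bass is the third, so this is first inversion.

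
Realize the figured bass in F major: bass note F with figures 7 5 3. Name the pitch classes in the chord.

A third above F in this key is A.
A fifth above F in this key is C.
A seventh above F in this key is E.
Together with the bass F, this spells F major seventh in root position.

F, A, C, E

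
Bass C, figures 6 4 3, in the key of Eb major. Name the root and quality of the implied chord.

The figures 6 4 3 indicate a seventh chord in second inversion.
In second inversion the root lies a fourth above the bass: a fourth above C in Eb major is F.
The chord tones are C, Eb, F, Ab, giving F minor seventh.

F minor seventh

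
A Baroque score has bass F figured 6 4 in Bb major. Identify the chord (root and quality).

Bb major

The figures 6 4 indicate a triad in second inversion.
In second inversion the root lies a fourth above the bass: a fourth above F in Bb major is Bb.
The chord tones are F, Bb, D, giving Bb major.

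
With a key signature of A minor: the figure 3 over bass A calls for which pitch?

Counting 2 letter steps above A lands on C; in A minor, that letter is C.

C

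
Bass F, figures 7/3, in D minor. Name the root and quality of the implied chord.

The figures 7/3 indicate a seventh chord in root position.
In root position the bass is the root, so the root is F.
The chord tones are F, A, C, E, giving F major seventh.

F major seventh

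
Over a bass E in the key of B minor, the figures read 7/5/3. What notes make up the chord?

A third above E in this key is G.
A fifth above E in this key is B.
A seventh above E in this key is D.
Together with the bass E, this spells E minor seventh in root position.

E, G, B, D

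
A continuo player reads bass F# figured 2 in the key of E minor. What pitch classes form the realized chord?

The written figures 2 are shorthand for 6/4/2: the 6/4 are implied.
A second above F# in this key is G.
A fourth above F# in this key is B.
A sixth above F# in this key is D.
Together with the bass F#, this spells G major seventh in third inversion.

F#, G, B, D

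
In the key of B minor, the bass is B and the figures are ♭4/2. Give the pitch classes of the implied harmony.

B, C#, Eb, G

The written figures ♭4/2 are shorthand for 6/4/2: the 6 is implied.
A second above B in this key is C#.
A fourth above B in this key is E, lowered to Eb by the flat.
A sixth above B in this key is G.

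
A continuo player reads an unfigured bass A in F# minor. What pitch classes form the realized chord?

A, C#, E

An unfigured bass implies 5/3.
A third above A in this key is C#.
A fifth above A in this key is E.
Together with the bass A, this spells A major in root position.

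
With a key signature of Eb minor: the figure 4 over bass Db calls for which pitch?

Gb

Counting 3 letter steps above Db lands on G; in Eb minor, that letter is Gb.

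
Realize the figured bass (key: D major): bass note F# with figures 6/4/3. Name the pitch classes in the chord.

F#, A, B, D

A third above F# in this key is A.
A fourth above F# in this key is B.
A sixth above F# in this key is D.
Together with the bass F#, this spells B minor seventh in second inversion.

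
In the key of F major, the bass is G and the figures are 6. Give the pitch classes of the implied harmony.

G, Bb, E

The written figures 6 are shorthand for 6/3: the 3 is implied.
A third above G in this key is Bb.
A sixth above G in this key is E.
Together with the bass G, this spells E diminished in first inversion.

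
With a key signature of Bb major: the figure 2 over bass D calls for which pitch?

Counting 1 letter step above D lands on E; in Bb major, that letter is Eb.

Eb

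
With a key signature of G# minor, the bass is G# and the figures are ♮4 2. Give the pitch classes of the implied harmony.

The written figures ♮4 2 are shorthand for 6/4/2: the 6 is implied.
A second above G# in this key is A#.
A fourth above G# in this key is C#, made natural (C) by the ♮ figure.
A sixth above G# in this key is E.

G#, A#, C, E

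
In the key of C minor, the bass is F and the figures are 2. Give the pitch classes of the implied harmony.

F, G, Bb, D

The written figures 2 are shorthand for 6/4/2: the 6/4 are implied.
A second above F in this key is G.
A fourth above F in this key is Bb.
A sixth above F in this key is D.
Together with the bass F, this spells G minor seventh in third inversion.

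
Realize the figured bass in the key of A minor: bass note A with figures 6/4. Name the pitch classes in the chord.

A, D, F

A fourth above A in this key is D.
A sixth above A in this key is F.
Together with the bass A, this spells D minor in second inversion.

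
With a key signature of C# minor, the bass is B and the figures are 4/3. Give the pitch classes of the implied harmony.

The written figures 4/3 are shorthand for 6/4/3: the 6 is implied.
A third above B in this key is D#.
A fourth above B in this key is E.
A sixth above B in this key is G#.
Together with the bass B, this spells E major seventh in second inversion.

B, D#, E, G#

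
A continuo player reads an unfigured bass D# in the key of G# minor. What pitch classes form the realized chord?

An unfigured bass implies 5/3.
A third above D# in this key is F#.
A fifth above D# in this key is A#.
Together with the bass D#, this spells D# minor in root position.

D#, F#, A#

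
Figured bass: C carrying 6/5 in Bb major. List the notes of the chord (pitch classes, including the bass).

C, Eb, G, A

The written figures 6/5 are shorthand for 6/5/3: the 3 is implied.
A third above C in this key is Eb.
A fifth above C in this key is G.
A sixth above C in this key is A.
Together with the bass C, this spells A half-diminished seventh in first inversion.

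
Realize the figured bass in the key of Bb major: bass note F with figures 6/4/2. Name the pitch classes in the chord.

F, G, Bb, D

A second above F in this key is G.
A fourth above F in this key is Bb.
A sixth above F in this key is D.
Together with the bass F, this spells G minor seventh in third inversion.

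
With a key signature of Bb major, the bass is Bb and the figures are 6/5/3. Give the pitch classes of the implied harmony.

Bb, D, F, G

A third above Bb in this key is D.
A fifth above Bb in this key is F.
A sixth above Bb in this key is G.
Together with the bass Bb, this spells G minor seventh in first inversion.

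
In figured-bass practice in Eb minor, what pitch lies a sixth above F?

Db

Counting 5 letter steps above F lands on D; in Eb minor, that letter is Db.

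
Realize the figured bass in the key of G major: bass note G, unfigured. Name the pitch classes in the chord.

G, B, D

An unfigured bass implies 5/3.
A third above G in this key is B.
A fifth above G in this key is D.
Together with the bass G, this spells G major in root position.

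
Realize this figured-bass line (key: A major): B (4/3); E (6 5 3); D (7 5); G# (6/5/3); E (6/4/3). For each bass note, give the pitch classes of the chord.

B (6/4/3): B, D, E, G#.
E (6/5/3): E, G#, B, C#.
D (7/5/3): D, F#, A, C#.
G# (6/5/3): G#, B, D, E.
E (6/4/3): E, G#, A, C#.

B, D, E, G# | E, G#, B, C# | D, F#, A, C# | G#, B, D, E | E, G#, A, C#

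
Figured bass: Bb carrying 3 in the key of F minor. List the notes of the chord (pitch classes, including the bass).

The written figures 3 are shorthand for 5/3: the 5 is implied.
A third above Bb in this key is Db.
A fifth above Bb in this key is F.
Together with the bass Bb, this spells Bb minor in root position.

Bb, Db, F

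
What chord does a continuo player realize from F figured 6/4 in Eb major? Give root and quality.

Bb major

The figures 6/4 indicate a triad in second inversion.
In second inversion the root lies a fourth above the bass: a fourth above F in Eb major is Bb.
The chord tones are F, Bb, D, giving Bb major.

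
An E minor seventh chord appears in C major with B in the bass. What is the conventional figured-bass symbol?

4/3

B is the fifth of E minor seventh, so the chord is in second inversion.
A seventh chord in second inversion is figured 6/4/3, conventionally abbreviated 4/3.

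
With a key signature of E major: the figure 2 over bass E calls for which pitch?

Counting 1 letter step above E lands on F; in E major, that letter is F#.

F#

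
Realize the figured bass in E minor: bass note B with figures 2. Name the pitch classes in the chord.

B, C, E, G

The written figures 2 are shorthand for 6/4/2: the 6/4 are implied.
A second above B in this key is C.
A fourth above B in this key is E.
A sixth above B in this key is G.
Together with the bass B, this spells C major seventh in third inversion.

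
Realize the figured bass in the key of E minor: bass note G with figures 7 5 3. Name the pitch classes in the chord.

G, B, D, F#

A third above G in this key is B.
A fifth above G in this key is D.
A seventh above G in this key is F#.
Together with the bass G, this spells G major seventh in root position.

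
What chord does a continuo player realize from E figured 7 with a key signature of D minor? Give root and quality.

E half-diminished seventh

The figures 7 indicate a seventh chord in root position.
In root position the bass is the root, so the root is E.
The chord tones are E, G, Bb, D, giving E half-diminished seventh.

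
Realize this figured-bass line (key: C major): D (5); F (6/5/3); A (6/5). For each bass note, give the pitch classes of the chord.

D, F, A | F, A, C, D | A, C, E, F

D (5/3): D, F, A.
F (6/5/3): F, A, C, D.
A (6/5/3): A, C, E, F.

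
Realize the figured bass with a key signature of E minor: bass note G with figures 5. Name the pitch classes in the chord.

G, B, D

The written figures 5 are shorthand for 5/3: the 3 is implied.
A third above G in this key is B.
A fifth above G in this key is D.
Together with the bass G, this spells G major in root position.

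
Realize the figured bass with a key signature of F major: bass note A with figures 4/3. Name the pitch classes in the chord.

The written figures 4/3 are shorthand for 6/4/3: the 6 is implied.
A third above A in this key is C.
A fourth above A in this key is D.
A sixth above A in this key is F.
Together with the bass A, this spells D minor seventh in second inversion.

A, C, D, F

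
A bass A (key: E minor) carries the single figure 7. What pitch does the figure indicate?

G

Counting 6 letter steps above A lands on G; in E minor, that letter is G.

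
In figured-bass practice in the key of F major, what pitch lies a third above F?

A

Counting 2 letter steps above F lands on A; in F major, that letter is A.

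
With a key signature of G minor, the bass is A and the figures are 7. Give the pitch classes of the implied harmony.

The written figures 7 are shorthand for 7/5/3: the 5/3 are implied.
A third above A in this key is C.
A fifth above A in this key is Eb.
A seventh above A in this key is G.
Together with the bass A, this spells A half-diminished seventh in root position.

A, C, Eb, G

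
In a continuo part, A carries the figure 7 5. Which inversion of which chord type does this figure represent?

seventh chord, root position

7 5 is shorthand for 7/5/3.
Intervals of 7/5/3 above the bass form a seventh chord; the bass is the root, so this is root position.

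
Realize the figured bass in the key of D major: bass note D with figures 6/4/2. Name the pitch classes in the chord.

A second above D in this key is E.
A fourth above D in this key is G.
A sixth above D in this key is B.
Together with the bass D, this spells E minor seventh in third inversion.

D, E, G, B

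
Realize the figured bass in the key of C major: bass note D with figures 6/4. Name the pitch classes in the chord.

A fourth above D in this key is G.
A sixth above D in this key is B.
Together with the bass D, this spells G major in second inversion.

D, G, B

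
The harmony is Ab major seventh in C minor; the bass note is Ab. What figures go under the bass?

Ab is the root of Ab major seventh, so the chord is in root position.
A seventh chord in root position is figured 7/5/3, conventionally abbreviated 7.

7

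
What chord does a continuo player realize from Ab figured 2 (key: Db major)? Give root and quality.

The figures 2 indicate a seventh chord in third inversion.
In third inversion the root lies a second above the bass: a second above Ab in Db major is Bb.
The chord tones are Ab, Bb, Db, F, giving Bb minor seventh.

Bb minor seventh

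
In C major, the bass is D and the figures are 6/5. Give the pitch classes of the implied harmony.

D, F, A, B

The written figures 6/5 are shorthand for 6/5/3: the 3 is implied.
A third above D in this key is F.
A fifth above D in this key is A.
A sixth above D in this key is B.
Together with the bass D, this spells B half-diminished seventh in first inversion.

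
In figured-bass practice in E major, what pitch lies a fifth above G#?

D#

Counting 4 letter steps above G# lands on D; in E major, that letter is D#.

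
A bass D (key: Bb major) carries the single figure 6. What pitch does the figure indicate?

Bb

Counting 5 letter steps above D lands on B; in Bb major, that letter is Bb.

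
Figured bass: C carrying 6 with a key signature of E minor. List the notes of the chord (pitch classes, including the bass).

The written figures 6 are shorthand for 6/3: the 3 is implied.
A third above C in this key is E.
A sixth above C in this key is A.
Together with the bass C, this spells A minor in first inversion.

C, E, A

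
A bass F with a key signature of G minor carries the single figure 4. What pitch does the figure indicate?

Bb

Counting 3 letter steps above F lands on B; in G minor, that letter is Bb.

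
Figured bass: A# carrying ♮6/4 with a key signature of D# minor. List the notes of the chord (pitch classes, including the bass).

A#, D#, F

A fourth above A# in this key is D#.
A sixth above A# in this key is F#, made natural (F) by the ♮ figure.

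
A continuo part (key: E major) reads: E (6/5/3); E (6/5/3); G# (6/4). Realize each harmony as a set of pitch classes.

E (6/5/3): E, G#, B, C#.
E (6/5/3): E, G#, B, C#.
G# (6/4): G#, C#, E.

E, G#, B, C# | E, G#, B, C# | G#, C#, E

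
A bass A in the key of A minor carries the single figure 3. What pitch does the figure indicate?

Counting 2 letter steps above A lands on C; in A minor, that letter is C.

C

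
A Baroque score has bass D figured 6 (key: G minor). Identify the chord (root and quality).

The figures 6 indicate a triad in first inversion.
In first inversion the root lies a sixth above the bass: a sixth above D in G minor is Bb.
The chord tones are D, F, Bb, giving Bb major.

Bb major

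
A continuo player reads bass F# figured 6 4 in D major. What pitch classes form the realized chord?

F#, B, D

A fourth above F# in this key is B.
A sixth above F# in this key is D.
Together with the bass F#, this spells B minor in second inversion.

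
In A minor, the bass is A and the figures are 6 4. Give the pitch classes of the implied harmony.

A fourth above A in this key is D.
A sixth above A in this key is F.
Together with the bass A, this spells D minor in second inversion.

A, D, F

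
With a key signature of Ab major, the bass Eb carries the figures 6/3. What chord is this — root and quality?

C minor

The figures 6/3 indicate a triad in first inversion.
In first inversion the root lies a sixth above the bass: a sixth above Eb in Ab major is C.
The chord tones are Eb, G, C, giving C minor.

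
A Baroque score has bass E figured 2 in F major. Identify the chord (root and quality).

F major seventh

The figures 2 indicate a seventh chord in third inversion.
In third inversion the root lies a second above the bass: a second above E in F major is F.
The chord tones are E, F, A, C, giving F major seventh.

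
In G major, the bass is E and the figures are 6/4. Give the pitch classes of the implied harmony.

E, A, C

A fourth above E in this key is A.
A sixth above E in this key is C.
Together with the bass E, this spells A minor in second inversion.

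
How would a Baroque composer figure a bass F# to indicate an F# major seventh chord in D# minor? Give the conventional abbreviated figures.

7

F# is the root of F# major seventh, so the chord is in root position.
A seventh chord in root position is figured 7/5/3, conventionally abbreviated 7.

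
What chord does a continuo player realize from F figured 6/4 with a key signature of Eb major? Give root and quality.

Bb major

The figures 6/4 indicate a triad in second inversion.
In second inversion the root lies a fourth above the bass: a fourth above F in Eb major is Bb.
The chord tones are F, Bb, D, giving Bb major.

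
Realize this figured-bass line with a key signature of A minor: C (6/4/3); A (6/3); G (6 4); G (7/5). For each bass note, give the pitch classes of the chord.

C, E, F, A | A, C, F | G, C, E | G, B, D, F

C (6/4/3): C, E, F, A.
A (6/3): A, C, F.
G (6/4): G, C, E.
G (7/5/3): G, B, D, F.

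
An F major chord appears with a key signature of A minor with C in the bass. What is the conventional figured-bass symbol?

C is the fifth of F major, so the chord is in second inversion.
A triad in second inversion is figured 6/4, conventionally abbreviated 6/4.

6/4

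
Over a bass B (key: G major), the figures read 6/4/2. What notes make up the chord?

A second above B in this key is C.
A fourth above B in this key is E.
A sixth above B in this key is G.
Together with the bass B, this spells C major seventh in third inversion.

B, C, E, G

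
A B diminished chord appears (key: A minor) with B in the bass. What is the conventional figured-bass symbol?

no figures

B is the root of B diminished, so the chord is in root position.
A triad in root position is figured 5/3, conventionally abbreviated (no figures — root-position triad).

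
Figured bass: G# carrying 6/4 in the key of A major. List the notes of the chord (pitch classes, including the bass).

A fourth above G# in this key is C#.
A sixth above G# in this key is E.
Together with the bass G#, this spells C# minor in second inversion.

G#, C#, E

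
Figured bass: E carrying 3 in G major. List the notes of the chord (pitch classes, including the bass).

E, G, B

The written figures 3 are shorthand for 5/3: the 5 is implied.
A third above E in this key is G.
A fifth above E in this key is B.
Together with the bass E, this spells E minor in root position.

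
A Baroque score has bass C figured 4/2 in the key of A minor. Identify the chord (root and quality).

D minor seventh

The figures 4/2 indicate a seventh chord in third inversion.
In third inversion the root lies a second above the bass: a second above C in A minor is D.
The chord tones are C, D, F, A, giving D minor seventh.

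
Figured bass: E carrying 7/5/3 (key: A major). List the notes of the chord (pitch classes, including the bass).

A third above E in this key is G#.
A fifth above E in this key is B.
A seventh above E in this key is D.
Together with the bass E, this spells E dominant seventh in root position.

E, G#, B, D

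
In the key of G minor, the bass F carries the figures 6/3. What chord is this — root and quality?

D minor

The figures 6/3 indicate a triad in first inversion.
In first inversion the root lies a sixth above the bass: a sixth above F in G minor is D.
The chord tones are F, A, D, giving D minor.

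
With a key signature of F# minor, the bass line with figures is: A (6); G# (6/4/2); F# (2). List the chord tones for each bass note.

A, C#, F# | G#, A, C#, E | F#, G#, B, D

A (6/3): A, C#, F#.
G# (6/4/2): G#, A, C#, E.
F# (6/4/2): F#, G#, B, D.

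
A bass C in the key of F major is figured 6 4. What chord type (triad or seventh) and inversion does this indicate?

Intervals of 6/4 above the bass form a triad; the bass is the fifth, so this is second inversion.

triad, second inversion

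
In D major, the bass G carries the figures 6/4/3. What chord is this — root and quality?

C# half-diminished seventh

The figures 6/4/3 indicate a seventh chord in second inversion.
In second inversion the root lies a fourth above the bass: a fourth above G in D major is C#.
The chord tones are G, B, C#, E, giving C# half-diminished seventh.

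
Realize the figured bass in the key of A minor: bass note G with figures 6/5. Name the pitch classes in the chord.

The written figures 6/5 are shorthand for 6/5/3: the 3 is implied.
A third above G in this key is B.
A fifth above G in this key is D.
A sixth above G in this key is E.
Together with the bass G, this spells E minor seventh in first inversion.

G, B, D, E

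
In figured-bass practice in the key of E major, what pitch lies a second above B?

C#

Counting 1 letter step above B lands on C; in E major, that letter is C#.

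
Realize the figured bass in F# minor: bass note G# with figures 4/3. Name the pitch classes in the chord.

G#, B, C#, E

The written figures 4/3 are shorthand for 6/4/3: the 6 is implied.
A third above G# in this key is B.
A fourth above G# in this key is C#.
A sixth above G# in this key is E.
Together with the bass G#, this spells C# minor seventh in second inversion.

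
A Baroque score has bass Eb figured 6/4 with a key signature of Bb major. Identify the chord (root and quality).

A diminished

The figures 6/4 indicate a triad in second inversion.
In second inversion the root lies a fourth above the bass: a fourth above Eb in Bb major is A.
The chord tones are Eb, A, C, giving A diminished.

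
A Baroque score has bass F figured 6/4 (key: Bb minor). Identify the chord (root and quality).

The figures 6/4 indicate a triad in second inversion.
In second inversion the root lies a fourth above the bass: a fourth above F in Bb minor is Bb.
The chord tones are F, Bb, Db, giving Bb minor.

Bb minor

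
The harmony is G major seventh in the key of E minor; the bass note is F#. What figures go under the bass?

4/2

F# is the seventh of G major seventh, so the chord is in third inversion.
A seventh chord in third inversion is figured 6/4/2, conventionally abbreviated 4/2.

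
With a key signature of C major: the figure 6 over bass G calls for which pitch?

E

Counting 5 letter steps above G lands on E; in C major, that letter is E.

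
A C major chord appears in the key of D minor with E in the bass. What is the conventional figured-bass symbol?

6

E is the third of C major, so the chord is in first inversion.
A triad in first inversion is figured 6/3, conventionally abbreviated 6.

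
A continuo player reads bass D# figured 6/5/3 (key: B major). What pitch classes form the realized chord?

D#, F#, A#, B

A third above D# in this key is F#.
A fifth above D# in this key is A#.
A sixth above D# in this key is B.
Together with the bass D#, this spells B major seventh in first inversion.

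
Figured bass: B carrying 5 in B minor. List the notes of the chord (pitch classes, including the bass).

The written figures 5 are shorthand for 5/3: the 3 is implied.
A third above B in this key is D.
A fifth above B in this key is F#.
Together with the bass B, this spells B minor in root position.

B, D, F#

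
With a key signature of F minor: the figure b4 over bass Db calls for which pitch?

Gb

Counting 3 letter steps above Db lands on G; in F minor, that letter is G.
The b4 figure lowers it a semitone, giving Gb.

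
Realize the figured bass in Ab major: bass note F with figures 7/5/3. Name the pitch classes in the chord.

F, Ab, C, Eb

A third above F in this key is Ab.
A fifth above F in this key is C.
A seventh above F in this key is Eb.
Together with the bass F, this spells F minor seventh in root position.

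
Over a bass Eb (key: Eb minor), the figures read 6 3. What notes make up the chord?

Eb, Gb, Cb

A third above Eb in this key is Gb.
A sixth above Eb in this key is Cb.
Together with the bass Eb, this spells Cb major in first inversion.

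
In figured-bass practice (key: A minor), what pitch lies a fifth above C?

Counting 4 letter steps above C lands on G; in A minor, that letter is G.

G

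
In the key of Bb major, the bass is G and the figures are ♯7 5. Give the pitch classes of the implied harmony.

G, Bb, D, F#

The written figures ♯7 5 are shorthand for 7/5/3: the 3 is implied.
A third above G in this key is Bb.
A fifth above G in this key is D.
A seventh above G in this key is F, raised to F# by the sharp.
Together with the bass G, this spells G minor-major seventh in root position.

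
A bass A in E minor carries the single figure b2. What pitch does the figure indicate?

Bb

Counting 1 letter step above A lands on B; in E minor, that letter is B.
The b2 figure lowers it a semitone, giving Bb.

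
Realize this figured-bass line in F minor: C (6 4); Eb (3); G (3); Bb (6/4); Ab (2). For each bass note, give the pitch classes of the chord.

C (6/4): C, F, Ab.
Eb (5/3): Eb, G, Bb.
G (5/3): G, Bb, Db.
Bb (6/4): Bb, Eb, G.
Ab (6/4/2): Ab, Bb, Db, F.

C, F, Ab | Eb, G, Bb | G, Bb, Db | Bb, Eb, G | Ab, Bb, Db, F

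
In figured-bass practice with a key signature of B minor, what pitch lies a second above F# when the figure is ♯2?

G#

Counting 1 letter step above F# lands on G; in B minor, that letter is G.
The #2 figure raises it a semitone, giving G#.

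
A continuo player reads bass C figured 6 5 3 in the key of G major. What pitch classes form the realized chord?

A third above C in this key is E.
A fifth above C in this key is G.
A sixth above C in this key is A.
Together with the bass C, this spells A minor seventh in first inversion.

C, E, G, A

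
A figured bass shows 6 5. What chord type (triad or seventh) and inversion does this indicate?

seventh chord, first inversion

6 5 is shorthand for 6/5/3.
Intervals of 6/5/3 above the bass form a seventh chord; the bass is the third, so this is first inversion.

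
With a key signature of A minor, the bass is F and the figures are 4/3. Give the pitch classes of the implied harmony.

F, A, B, D

The written figures 4/3 are shorthand for 6/4/3: the 6 is implied.
A third above F in this key is A.
A fourth above F in this key is B.
A sixth above F in this key is D.
Together with the bass F, this spells B half-diminished seventh in second inversion.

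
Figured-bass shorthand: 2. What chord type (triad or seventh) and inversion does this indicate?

seventh chord, third inversion

2 is shorthand for 6/4/2.
Intervals of 6/4/2 above the bass form a seventh chord; the bass is the seventh, so this is third inversion.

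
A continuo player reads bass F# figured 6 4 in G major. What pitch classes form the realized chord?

A fourth above F# in this key is B.
A sixth above F# in this key is D.
Together with the bass F#, this spells B minor in second inversion.

F#, B, D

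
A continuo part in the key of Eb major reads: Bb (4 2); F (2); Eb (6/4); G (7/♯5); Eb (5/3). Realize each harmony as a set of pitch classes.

Bb, C, Eb, G | F, G, Bb, D | Eb, Ab, C | G, Bb, D#, F | Eb, G, Bb

Bb (6/4/2): Bb, C, Eb, G.
F (6/4/2): F, G, Bb, D.
Eb (6/4): Eb, Ab, C.
G (7/#5/3): G, Bb, D#, F.
Eb (5/3): Eb, G, Bb.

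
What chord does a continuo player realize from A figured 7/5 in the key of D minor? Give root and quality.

A minor seventh

The figures 7/5 indicate a seventh chord in root position.
In root position the bass is the root, so the root is A.
The chord tones are A, C, E, G, giving A minor seventh.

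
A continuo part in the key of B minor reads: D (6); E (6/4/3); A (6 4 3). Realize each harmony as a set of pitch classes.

D (6/3): D, F#, B.
E (6/4/3): E, G, A, C#.
A (6/4/3): A, C#, D, F#.

D, F#, B | E, G, A, C# | A, C#, D, F#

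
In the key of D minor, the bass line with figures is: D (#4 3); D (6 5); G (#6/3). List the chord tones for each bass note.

D, F, G#, Bb | D, F, A, Bb | G, Bb, E#

D (6/#4/3): D, F, G#, Bb.
D (6/5/3): D, F, A, Bb.
G (#6/3): G, Bb, E#.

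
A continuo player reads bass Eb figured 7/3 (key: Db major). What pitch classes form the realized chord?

Eb, Gb, Bb, Db

The written figures 7/3 are shorthand for 7/5/3: the 5 is implied.
A third above Eb in this key is Gb.
A fifth above Eb in this key is Bb.
A seventh above Eb in this key is Db.
Together with the bass Eb, this spells Eb minor seventh in root position.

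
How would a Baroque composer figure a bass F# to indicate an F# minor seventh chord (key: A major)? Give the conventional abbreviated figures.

F# is the root of F# minor seventh, so the chord is in root position.
A seventh chord in root position is figured 7/5/3, conventionally abbreviated 7.

7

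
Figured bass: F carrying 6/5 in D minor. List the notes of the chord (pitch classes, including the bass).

The written figures 6/5 are shorthand for 6/5/3: the 3 is implied.
A third above F in this key is A.
A fifth above F in this key is C.
A sixth above F in this key is D.
Together with the bass F, this spells D minor seventh in first inversion.

F, A, C, D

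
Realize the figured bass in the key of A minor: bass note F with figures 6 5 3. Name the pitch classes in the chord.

F, A, C, D

A third above F in this key is A.
A fifth above F in this key is C.
A sixth above F in this key is D.
Together with the bass F, this spells D minor seventh in first inversion.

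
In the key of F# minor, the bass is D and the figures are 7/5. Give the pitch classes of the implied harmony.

D, F#, A, C#

The written figures 7/5 are shorthand for 7/5/3: the 3 is implied.
A third above D in this key is F#.
A fifth above D in this key is A.
A seventh above D in this key is C#.
Together with the bass D, this spells D major seventh in root position.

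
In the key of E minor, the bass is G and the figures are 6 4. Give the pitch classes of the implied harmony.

G, C, E

A fourth above G in this key is C.
A sixth above G in this key is E.
Together with the bass G, this spells C major in second inversion.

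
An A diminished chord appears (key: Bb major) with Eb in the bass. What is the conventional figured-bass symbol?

Eb is the fifth of A diminished, so the chord is in second inversion.
A triad in second inversion is figured 6/4, conventionally abbreviated 6/4.

6/4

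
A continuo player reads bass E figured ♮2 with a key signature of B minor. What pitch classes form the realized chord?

E, F, A, C#

The written figures ♮2 are shorthand for 6/4/2: the 6/4 are implied.
A second above E in this key is F#, made natural (F) by the ♮ figure.
A fourth above E in this key is A.
A sixth above E in this key is C#.
Together with the bass E, this spells F augmented major seventh in third inversion.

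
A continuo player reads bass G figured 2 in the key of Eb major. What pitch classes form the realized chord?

The written figures 2 are shorthand for 6/4/2: the 6/4 are implied.
A second above G in this key is Ab.
A fourth above G in this key is C.
A sixth above G in this key is Eb.
Together with the bass G, this spells Ab major seventh in third inversion.

G, Ab, C, Eb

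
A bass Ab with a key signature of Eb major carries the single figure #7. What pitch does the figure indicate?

G#

Counting 6 letter steps above Ab lands on G; in Eb major, that letter is G.
The #7 figure raises it a semitone, giving G#.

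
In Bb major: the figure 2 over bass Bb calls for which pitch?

C

Counting 1 letter step above Bb lands on C; in Bb major, that letter is C.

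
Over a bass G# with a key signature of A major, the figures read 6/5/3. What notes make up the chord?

G#, B, D, E

A third above G# in this key is B.
A fifth above G# in this key is D.
A sixth above G# in this key is E.
Together with the bass G#, this spells E dominant seventh in first inversion.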